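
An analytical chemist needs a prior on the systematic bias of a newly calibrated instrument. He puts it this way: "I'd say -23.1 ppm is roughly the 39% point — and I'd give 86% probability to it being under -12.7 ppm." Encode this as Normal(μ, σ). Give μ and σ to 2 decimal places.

The p-quantile of Normal(μ,σ) is μ + z_p·σ, with z_{0.39} = -0.2793 and z_{0.86} = 1.08.
Eliminate σ: μ = (z₂·x₁ − z₁·x₂)/(z₂ − z₁) = (1.08·-23.1 − (-0.2793)·-12.7)/1.36 = -20.96.
Then σ = (x₂ − x₁)/(z₂ − z₁) = (-12.7 − -23.1)/1.36 = 7.65.

μ = -20.96, σ = 7.65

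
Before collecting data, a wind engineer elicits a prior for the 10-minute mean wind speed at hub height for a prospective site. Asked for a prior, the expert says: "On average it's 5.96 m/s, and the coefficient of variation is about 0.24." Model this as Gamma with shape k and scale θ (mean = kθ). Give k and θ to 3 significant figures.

k ≈ 17.4, θ ≈ 0.343

For Gamma(k, scale θ): mean = kθ, variance = kθ², so CV = 1/√k.
CV = 0.24, hence k = 1/CV² = 17.4.
Then θ = mean/k = 5.96/17.4 = 0.343.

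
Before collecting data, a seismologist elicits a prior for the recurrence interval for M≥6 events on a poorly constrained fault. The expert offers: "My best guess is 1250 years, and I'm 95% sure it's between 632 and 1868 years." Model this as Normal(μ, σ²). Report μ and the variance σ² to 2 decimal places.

A symmetric 95% interval runs μ ± z·σ with z = 1.96.
Half-width = 618, so σ = 618/1.96 = 315.312 and σ² = 99421.60.
μ is the stated best guess, 1250.00.

μ = 1250.00, σ² = 99421.60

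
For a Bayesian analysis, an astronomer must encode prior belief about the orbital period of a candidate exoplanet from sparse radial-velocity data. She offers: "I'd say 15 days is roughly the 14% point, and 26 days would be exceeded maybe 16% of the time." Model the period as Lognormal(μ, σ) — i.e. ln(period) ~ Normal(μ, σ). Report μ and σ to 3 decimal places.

μ ≈ 2.994, σ ≈ 0.265

If T ~ Lognormal(μ,σ) then ln T ~ Normal(μ,σ), so the p-quantile of ln T is μ + z_p·σ.
ln(15) = 2.708 and ln(26) = 3.258; z_{0.14} = -1.08, z_{0.84} = 0.9945.
σ = (3.258 − 2.708)/(0.9945 − (-1.08)) = 0.265.
μ = 2.708 − (-1.08)·0.265 = 2.994.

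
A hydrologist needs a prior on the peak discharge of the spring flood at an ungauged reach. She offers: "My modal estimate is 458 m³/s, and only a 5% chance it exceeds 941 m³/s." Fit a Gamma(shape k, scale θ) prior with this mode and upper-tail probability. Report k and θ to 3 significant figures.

k ≈ 6.34, θ ≈ 85.8

Gamma(k,θ) with k>1 has mode (k−1)θ, so θ = 458/(k−1).
Need P(X < 941) = 0.95 with θ tied to k this way. Start at k = 2, θ = 458: P(X<941) ≈ 0.609.
Too low — raise k to concentrate. Iterating converges to k ≈ 6.34.
Then θ = 458/(6.34−1) ≈ 85.8.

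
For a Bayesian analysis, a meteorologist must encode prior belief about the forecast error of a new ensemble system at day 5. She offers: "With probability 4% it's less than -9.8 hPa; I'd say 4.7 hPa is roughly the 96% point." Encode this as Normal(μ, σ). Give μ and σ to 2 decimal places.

μ = -2.55, σ = 4.14

For Normal(μ,σ), the p-quantile is μ + z_p·σ. Here z_{0.04} = -1.751, z_{0.96} = 1.751.
So -9.8 = μ − 1.751σ and 4.7 = μ + 1.751σ.
Subtracting: σ = (4.7 − -9.8)/(1.751 − (-1.751)) = 4.14.
Then μ = -9.8 − (-1.751)·4.14 = -2.55.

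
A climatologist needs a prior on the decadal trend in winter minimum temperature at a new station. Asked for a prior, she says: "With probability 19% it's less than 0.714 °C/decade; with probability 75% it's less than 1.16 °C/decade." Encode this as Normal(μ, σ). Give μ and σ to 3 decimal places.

For Normal(μ,σ), the p-quantile is μ + z_p·σ. Here z_{0.19} = -0.8779, z_{0.75} = 0.6745.
So 0.714 = μ − 0.8779σ and 1.16 = μ + 0.6745σ.
Subtracting: σ = (1.16 − 0.714)/(0.6745 − (-0.8779)) = 0.287.
Then μ = 0.714 − (-0.8779)·0.287 = 0.966.

μ = 0.966, σ = 0.287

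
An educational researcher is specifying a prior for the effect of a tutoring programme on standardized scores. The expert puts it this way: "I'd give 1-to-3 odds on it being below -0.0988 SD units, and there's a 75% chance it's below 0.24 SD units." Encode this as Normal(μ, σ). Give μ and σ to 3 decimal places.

For Normal(μ,σ), the p-quantile is μ + z_p·σ. Here z_{0.25} = -0.6745, z_{0.75} = 0.6745.
So -0.0988 = μ − 0.6745σ and 0.24 = μ + 0.6745σ.
Subtracting: σ = (0.24 − -0.0988)/(0.6745 − (-0.6745)) = 0.251.
Then μ = -0.0988 − (-0.6745)·0.251 = 0.071.

μ = 0.071, σ = 0.251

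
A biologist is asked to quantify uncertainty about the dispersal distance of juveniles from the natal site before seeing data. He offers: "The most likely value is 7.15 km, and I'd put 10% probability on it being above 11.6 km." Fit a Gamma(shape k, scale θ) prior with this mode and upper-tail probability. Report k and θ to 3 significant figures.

k ≈ 9.04, θ ≈ 0.889

Gamma(k,θ) with k>1 has mode (k−1)θ, so θ = 7.15/(k−1).
Need P(X < 11.6) = 0.9 with θ tied to k this way. Start at k = 2, θ = 7.15: P(X<11.6) ≈ 0.482.
Too low — raise k to concentrate. Iterating converges to k ≈ 9.04.
Then θ = 7.15/(9.04−1) ≈ 0.889.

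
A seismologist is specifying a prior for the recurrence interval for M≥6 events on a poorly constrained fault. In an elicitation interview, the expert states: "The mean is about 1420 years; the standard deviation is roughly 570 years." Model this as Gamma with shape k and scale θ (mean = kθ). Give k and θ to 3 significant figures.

k ≈ 6.21, θ ≈ 229

For Gamma(k, scale θ): mean = kθ, variance = kθ², so CV = 1/√k.
CV = SD/mean = 570/1420 = 0.4014, hence k = 1/CV² = 6.21.
Then θ = mean/k = 1420/6.21 = 229.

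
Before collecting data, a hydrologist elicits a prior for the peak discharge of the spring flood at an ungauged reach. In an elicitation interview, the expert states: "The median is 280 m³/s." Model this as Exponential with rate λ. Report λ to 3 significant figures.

λ ≈ 0.00248

Exponential median = ln 2 / λ, so λ = ln 2 / 280.0 = 0.00248.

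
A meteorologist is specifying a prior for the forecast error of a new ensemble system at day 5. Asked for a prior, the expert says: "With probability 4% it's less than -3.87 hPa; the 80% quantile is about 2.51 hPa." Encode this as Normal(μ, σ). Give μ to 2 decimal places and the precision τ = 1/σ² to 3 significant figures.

μ = 0.44, τ = 0.165

The p-quantile of Normal(μ,σ) is μ + z_p·σ, with z_{0.04} = -1.751 and z_{0.8} = 0.8416.
Eliminate σ: μ = (z₂·x₁ − z₁·x₂)/(z₂ − z₁) = (0.8416·-3.87 − (-1.751)·2.51)/2.592 = 0.44.
Then σ = (x₂ − x₁)/(z₂ − z₁) = (2.51 − -3.87)/2.592 = 2.46.
Precision τ = 1/σ² = 1/2.461² = 0.165.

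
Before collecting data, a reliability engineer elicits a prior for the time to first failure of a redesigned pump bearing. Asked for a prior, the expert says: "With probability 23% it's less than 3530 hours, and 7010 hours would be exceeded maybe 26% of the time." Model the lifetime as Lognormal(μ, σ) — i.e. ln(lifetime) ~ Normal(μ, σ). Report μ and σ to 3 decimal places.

μ ≈ 8.536, σ ≈ 0.496

If T ~ Lognormal(μ,σ) then ln T ~ Normal(μ,σ), so the p-quantile of ln T is μ + z_p·σ.
ln(3530) = 8.169 and ln(7010) = 8.855; z_{0.23} = -0.7388, z_{0.74} = 0.6433.
σ = (8.855 − 8.169)/(0.6433 − (-0.7388)) = 0.496.
μ = 8.169 − (-0.7388)·0.496 = 8.536.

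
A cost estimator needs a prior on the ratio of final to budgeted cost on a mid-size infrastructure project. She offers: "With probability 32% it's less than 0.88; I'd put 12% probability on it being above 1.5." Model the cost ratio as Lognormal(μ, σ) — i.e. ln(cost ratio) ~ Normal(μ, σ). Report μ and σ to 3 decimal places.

μ ≈ 0.024, σ ≈ 0.325

If T ~ Lognormal(μ,σ) then ln T ~ Normal(μ,σ), so the p-quantile of ln T is μ + z_p·σ.
ln(0.88) = -0.1278 and ln(1.5) = 0.4055; z_{0.32} = -0.4677, z_{0.88} = 1.175.
σ = (0.4055 − -0.1278)/(1.175 − (-0.4677)) = 0.325.
μ = -0.1278 − (-0.4677)·0.325 = 0.024.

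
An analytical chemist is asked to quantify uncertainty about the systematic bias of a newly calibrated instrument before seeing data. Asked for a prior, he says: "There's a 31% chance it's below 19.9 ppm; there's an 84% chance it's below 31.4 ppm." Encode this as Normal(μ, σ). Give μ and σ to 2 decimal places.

For Normal(μ,σ), the p-quantile is μ + z_p·σ. Here z_{0.31} = -0.4959, z_{0.84} = 0.9945.
So 19.9 = μ − 0.4959σ and 31.4 = μ + 0.9945σ.
Subtracting: σ = (31.4 − 19.9)/(0.9945 − (-0.4959)) = 7.72.
Then μ = 19.9 − (-0.4959)·7.72 = 23.73.

μ = 23.73, σ = 7.72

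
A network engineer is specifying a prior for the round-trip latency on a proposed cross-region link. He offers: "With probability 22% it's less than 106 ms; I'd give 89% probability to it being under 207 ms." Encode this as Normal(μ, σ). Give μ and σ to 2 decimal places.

μ = 145.02, σ = 50.53

For Normal(μ,σ), the p-quantile is μ + z_p·σ. Here z_{0.22} = -0.7722, z_{0.89} = 1.227.
So 106 = μ − 0.7722σ and 207 = μ + 1.227σ.
Subtracting: σ = (207 − 106)/(1.227 − (-0.7722)) = 50.53.
Then μ = 106 − (-0.7722)·50.53 = 145.02.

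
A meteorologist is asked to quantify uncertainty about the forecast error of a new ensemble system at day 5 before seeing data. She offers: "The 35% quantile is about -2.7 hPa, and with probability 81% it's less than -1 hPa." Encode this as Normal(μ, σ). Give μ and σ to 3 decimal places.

For Normal(μ,σ), the p-quantile is μ + z_p·σ. Here z_{0.35} = -0.3853, z_{0.81} = 0.8779.
So -2.7 = μ − 0.3853σ and -1 = μ + 0.8779σ.
Subtracting: σ = (-1 − -2.7)/(0.8779 − (-0.3853)) = 1.346.
Then μ = -2.7 − (-0.3853)·1.346 = -2.181.

μ = -2.181, σ = 1.346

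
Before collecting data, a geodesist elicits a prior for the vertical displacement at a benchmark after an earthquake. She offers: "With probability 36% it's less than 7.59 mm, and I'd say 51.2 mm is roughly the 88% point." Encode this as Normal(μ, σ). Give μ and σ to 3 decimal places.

For Normal(μ,σ), the p-quantile is μ + z_p·σ. Here z_{0.36} = -0.3585, z_{0.88} = 1.175.
So 7.59 = μ − 0.3585σ and 51.2 = μ + 1.175σ.
Subtracting: σ = (51.2 − 7.59)/(1.175 − (-0.3585)) = 28.439.
Then μ = 7.59 − (-0.3585)·28.439 = 17.784.

μ = 17.784, σ = 28.439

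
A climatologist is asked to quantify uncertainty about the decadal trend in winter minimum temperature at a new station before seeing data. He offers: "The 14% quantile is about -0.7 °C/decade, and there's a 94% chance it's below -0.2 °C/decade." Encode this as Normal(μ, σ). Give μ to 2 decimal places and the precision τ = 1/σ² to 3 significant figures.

For Normal(μ,σ), the p-quantile is μ + z_p·σ. Here z_{0.14} = -1.08, z_{0.94} = 1.555.
So -0.7 = μ − 1.08σ and -0.2 = μ + 1.555σ.
Subtracting: σ = (-0.2 − -0.7)/(1.555 − (-1.08)) = 0.19.
Then μ = -0.7 − (-1.08)·0.19 = -0.50.
Precision τ = 1/σ² = 1/0.1897² = 27.8.

μ = -0.50, τ = 27.8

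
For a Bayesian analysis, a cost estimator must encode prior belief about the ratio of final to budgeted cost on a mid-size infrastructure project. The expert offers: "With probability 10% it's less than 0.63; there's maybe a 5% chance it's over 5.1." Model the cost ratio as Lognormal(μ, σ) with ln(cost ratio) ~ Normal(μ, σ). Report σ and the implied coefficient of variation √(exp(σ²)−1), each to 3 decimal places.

σ ≈ 0.715, CV ≈ 0.816

If T ~ Lognormal(μ,σ) then ln T ~ Normal(μ,σ), so the p-quantile of ln T is μ + z_p·σ.
ln(0.63) = -0.462 and ln(5.1) = 1.629; z_{0.1} = -1.282, z_{0.95} = 1.645.
σ = (1.629 − -0.462)/(1.645 − (-1.282)) = 0.715.
μ = -0.462 − (-1.282)·0.715 = 0.454.
CV = √(exp(σ²)−1) = √(exp(0.5107)−1) = 0.816.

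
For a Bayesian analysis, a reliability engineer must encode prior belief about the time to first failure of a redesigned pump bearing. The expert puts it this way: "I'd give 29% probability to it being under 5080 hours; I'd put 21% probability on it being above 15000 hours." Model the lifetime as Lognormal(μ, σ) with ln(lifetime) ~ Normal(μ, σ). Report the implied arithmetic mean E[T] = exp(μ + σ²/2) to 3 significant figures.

E[T] ≈ 10800 hours

If T ~ Lognormal(μ,σ) then ln T ~ Normal(μ,σ), so the p-quantile of ln T is μ + z_p·σ.
ln(5080) = 8.533 and ln(15000) = 9.616; z_{0.29} = -0.5534, z_{0.79} = 0.8064.
σ = (9.616 − 8.533)/(0.8064 − (-0.5534)) = 0.796.
μ = 8.533 − (-0.5534)·0.796 = 8.974.
E[T] = exp(μ + σ²/2) = exp(8.974 + 0.3170) = 10800 hours.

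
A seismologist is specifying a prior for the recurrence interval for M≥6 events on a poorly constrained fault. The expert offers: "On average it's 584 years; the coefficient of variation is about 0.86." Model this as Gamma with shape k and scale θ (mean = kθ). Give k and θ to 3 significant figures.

k ≈ 1.35, θ ≈ 432

For Gamma(k, scale θ): mean = kθ, variance = kθ², so CV = 1/√k.
CV = 0.86, hence k = 1/CV² = 1.35.
Then θ = mean/k = 584/1.35 = 432.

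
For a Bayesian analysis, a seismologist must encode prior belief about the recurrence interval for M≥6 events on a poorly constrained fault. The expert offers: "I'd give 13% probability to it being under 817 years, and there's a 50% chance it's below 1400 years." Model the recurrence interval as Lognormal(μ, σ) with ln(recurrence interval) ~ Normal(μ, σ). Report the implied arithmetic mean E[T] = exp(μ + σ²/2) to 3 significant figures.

E[T] ≈ 1570 years

If T ~ Lognormal(μ,σ) then ln T ~ Normal(μ,σ), so the p-quantile of ln T is μ + z_p·σ.
ln(817) = 6.706 and ln(1400) = 7.244; z_{0.13} = -1.126, z_{0.5} = 0.
σ = (7.244 − 6.706)/(0 − (-1.126)) = 0.478.
μ = 6.706 − (-1.126)·0.478 = 7.244.
E[T] = exp(μ + σ²/2) = exp(7.244 + 0.1143) = 1570 years.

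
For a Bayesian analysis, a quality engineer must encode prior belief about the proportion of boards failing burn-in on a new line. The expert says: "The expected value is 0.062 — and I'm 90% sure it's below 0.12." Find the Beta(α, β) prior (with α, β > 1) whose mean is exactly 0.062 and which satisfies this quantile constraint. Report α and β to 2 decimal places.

α ≈ 1.92, β ≈ 29.03

With mean 0.062 fixed, write α = 0.062s, β = 0.938s where s = α+β.
Need P(θ < 0.12) = 0.9 under Beta(0.062s, 0.938s). Normal approximation: (q−m)/√(m(1−m)/s) ≈ z_{0.9} = 1.28, so s ≈ 0.062·0.938·(1.28)²/(0.12−0.062)² = 28.4.
At s = 28.4: P(θ<0.12) ≈ 0.893. Adjusting to match 0.9 gives s ≈ 30.95.
So α = 0.062·30.95 ≈ 1.92, β = 0.938·30.95 ≈ 29.03.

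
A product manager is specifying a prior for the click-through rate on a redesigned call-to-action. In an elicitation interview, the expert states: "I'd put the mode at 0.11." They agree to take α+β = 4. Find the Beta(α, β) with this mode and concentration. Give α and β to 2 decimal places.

For α,β > 1 the Beta mode is (α−1)/(α+β−2). With α+β = 4, the mode is (α−1)/2.
Set (α−1)/2 = 0.11 → α = 1 + 0.11·2 = 1.22.
β = 4 − α = 2.78.

α = 1.22, β = 2.78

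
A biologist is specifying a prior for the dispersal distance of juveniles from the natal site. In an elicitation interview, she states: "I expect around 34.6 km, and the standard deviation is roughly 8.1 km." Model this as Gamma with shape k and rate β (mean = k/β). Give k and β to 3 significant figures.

For Gamma(k, rate β): mean = k/β, variance = k/β², so CV = 1/√k.
CV = SD/mean = 8.1/34.6 = 0.2341, hence k = 1/CV² = 18.2.
Then β = k/mean = 18.2/34.6 = 0.527.

k ≈ 18.2, β ≈ 0.527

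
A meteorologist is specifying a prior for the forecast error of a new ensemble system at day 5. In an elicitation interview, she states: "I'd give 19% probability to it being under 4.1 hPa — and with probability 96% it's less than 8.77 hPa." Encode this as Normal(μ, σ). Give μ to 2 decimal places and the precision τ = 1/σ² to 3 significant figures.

The p-quantile of Normal(μ,σ) is μ + z_p·σ, with z_{0.19} = -0.8779 and z_{0.96} = 1.751.
Eliminate σ: μ = (z₂·x₁ − z₁·x₂)/(z₂ − z₁) = (1.751·4.1 − (-0.8779)·8.77)/2.629 = 5.66.
Then σ = (x₂ − x₁)/(z₂ − z₁) = (8.77 − 4.1)/2.629 = 1.78.
Precision τ = 1/σ² = 1/1.777² = 0.317.

μ = 5.66, τ = 0.317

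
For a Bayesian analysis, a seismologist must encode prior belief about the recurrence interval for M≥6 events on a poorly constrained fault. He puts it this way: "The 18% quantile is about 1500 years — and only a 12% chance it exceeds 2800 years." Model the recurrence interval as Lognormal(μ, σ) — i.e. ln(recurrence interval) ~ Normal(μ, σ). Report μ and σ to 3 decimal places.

If T ~ Lognormal(μ,σ) then ln T ~ Normal(μ,σ), so the p-quantile of ln T is μ + z_p·σ.
ln(1500) = 7.313 and ln(2800) = 7.937; z_{0.18} = -0.9154, z_{0.88} = 1.175.
σ = (7.937 − 7.313)/(1.175 − (-0.9154)) = 0.299.
μ = 7.313 − (-0.9154)·0.299 = 7.587.

μ ≈ 7.587, σ ≈ 0.299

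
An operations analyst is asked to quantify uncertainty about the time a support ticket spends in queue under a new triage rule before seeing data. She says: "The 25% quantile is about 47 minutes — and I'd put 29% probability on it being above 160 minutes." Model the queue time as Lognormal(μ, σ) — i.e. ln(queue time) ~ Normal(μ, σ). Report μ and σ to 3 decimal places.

If T ~ Lognormal(μ,σ) then ln T ~ Normal(μ,σ), so the p-quantile of ln T is μ + z_p·σ.
ln(47) = 3.85 and ln(160) = 5.075; z_{0.25} = -0.6745, z_{0.71} = 0.5534.
σ = (5.075 − 3.85)/(0.5534 − (-0.6745)) = 0.998.
μ = 3.85 − (-0.6745)·0.998 = 4.523.

μ ≈ 4.523, σ ≈ 0.998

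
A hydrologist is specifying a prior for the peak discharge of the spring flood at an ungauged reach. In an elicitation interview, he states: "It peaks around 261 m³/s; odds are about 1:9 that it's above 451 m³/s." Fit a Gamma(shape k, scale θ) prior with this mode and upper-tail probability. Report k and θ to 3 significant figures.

Gamma(k,θ) with k>1 has mode (k−1)θ, so θ = 261/(k−1).
Need P(X < 451) = 0.9 with θ tied to k this way. Start at k = 2, θ = 261: P(X<451) ≈ 0.515.
Too low — raise k to concentrate. Iterating converges to k ≈ 7.34.
Then θ = 261/(7.34−1) ≈ 41.2.

k ≈ 7.34, θ ≈ 41.2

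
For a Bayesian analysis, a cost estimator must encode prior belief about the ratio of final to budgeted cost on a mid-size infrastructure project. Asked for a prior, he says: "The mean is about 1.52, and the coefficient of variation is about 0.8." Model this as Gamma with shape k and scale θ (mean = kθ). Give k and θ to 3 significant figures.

k ≈ 1.56, θ ≈ 0.973

For Gamma(k, scale θ): mean = kθ, variance = kθ², so CV = 1/√k.
CV = 0.8, hence k = 1/CV² = 1.56.
Then θ = mean/k = 1.52/1.56 = 0.973.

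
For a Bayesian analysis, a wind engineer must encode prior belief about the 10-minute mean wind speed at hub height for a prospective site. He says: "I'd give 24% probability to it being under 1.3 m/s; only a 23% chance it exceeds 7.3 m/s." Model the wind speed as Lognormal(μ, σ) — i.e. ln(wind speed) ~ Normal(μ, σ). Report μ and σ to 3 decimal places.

If T ~ Lognormal(μ,σ) then ln T ~ Normal(μ,σ), so the p-quantile of ln T is μ + z_p·σ.
ln(1.3) = 0.2624 and ln(7.3) = 1.988; z_{0.24} = -0.7063, z_{0.77} = 0.7388.
σ = (1.988 − 0.2624)/(0.7388 − (-0.7063)) = 1.194.
μ = 0.2624 − (-0.7063)·1.194 = 1.106.

μ ≈ 1.106, σ ≈ 1.194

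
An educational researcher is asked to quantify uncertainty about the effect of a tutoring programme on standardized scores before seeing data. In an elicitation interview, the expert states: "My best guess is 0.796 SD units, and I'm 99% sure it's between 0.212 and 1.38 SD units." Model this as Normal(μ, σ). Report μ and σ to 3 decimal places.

μ = 0.796, σ = 0.227

A symmetric 99% interval runs μ ± z·σ with z = 2.576.
Half-width = 0.584, so σ = 0.584/2.576 = 0.227.
μ is the stated best guess, 0.796.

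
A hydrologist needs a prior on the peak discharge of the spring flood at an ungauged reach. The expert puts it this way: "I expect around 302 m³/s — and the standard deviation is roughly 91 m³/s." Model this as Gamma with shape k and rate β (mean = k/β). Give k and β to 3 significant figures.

For Gamma(k, rate β): mean = k/β, variance = k/β², so CV = 1/√k.
CV = SD/mean = 91/302 = 0.3013, hence k = 1/CV² = 11.
Then β = k/mean = 11/302 = 0.0365.

k ≈ 11, β ≈ 0.0365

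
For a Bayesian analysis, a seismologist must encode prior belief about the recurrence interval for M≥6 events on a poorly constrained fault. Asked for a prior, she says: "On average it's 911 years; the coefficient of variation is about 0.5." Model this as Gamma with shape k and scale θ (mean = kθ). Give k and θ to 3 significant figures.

k ≈ 4, θ ≈ 228

For Gamma(k, scale θ): mean = kθ, variance = kθ², so CV = 1/√k.
CV = 0.5, hence k = 1/CV² = 4.
Then θ = mean/k = 911/4 = 228.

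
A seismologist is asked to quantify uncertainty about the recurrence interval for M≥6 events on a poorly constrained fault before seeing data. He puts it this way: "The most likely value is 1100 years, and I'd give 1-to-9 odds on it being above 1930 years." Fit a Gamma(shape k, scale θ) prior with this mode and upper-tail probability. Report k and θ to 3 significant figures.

Gamma(k,θ) with k>1 has mode (k−1)θ, so θ = 1100/(k−1).
Need P(X < 1930) = 0.9 with θ tied to k this way. Start at k = 2, θ = 1100: P(X<1930) ≈ 0.524.
Too low — raise k to concentrate. Iterating converges to k ≈ 7.01.
Then θ = 1100/(7.01−1) ≈ 183.

k ≈ 7.01, θ ≈ 183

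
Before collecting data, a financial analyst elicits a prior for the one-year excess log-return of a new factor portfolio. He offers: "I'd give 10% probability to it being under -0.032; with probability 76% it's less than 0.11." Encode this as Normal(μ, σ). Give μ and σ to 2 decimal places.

The p-quantile of Normal(μ,σ) is μ + z_p·σ, with z_{0.1} = -1.282 and z_{0.76} = 0.7063.
Eliminate σ: μ = (z₂·x₁ − z₁·x₂)/(z₂ − z₁) = (0.7063·-0.032 − (-1.282)·0.11)/1.988 = 0.06.
Then σ = (x₂ − x₁)/(z₂ − z₁) = (0.11 − -0.032)/1.988 = 0.07.

μ = 0.06, σ = 0.07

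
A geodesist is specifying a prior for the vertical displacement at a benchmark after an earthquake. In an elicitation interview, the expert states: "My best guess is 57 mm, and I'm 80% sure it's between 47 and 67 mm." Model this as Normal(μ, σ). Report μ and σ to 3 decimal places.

A symmetric 80% interval runs μ ± z·σ with z = 1.282.
Half-width = 10, so σ = 10/1.282 = 7.803.
μ is the stated best guess, 57.000.

μ = 57.000, σ = 7.803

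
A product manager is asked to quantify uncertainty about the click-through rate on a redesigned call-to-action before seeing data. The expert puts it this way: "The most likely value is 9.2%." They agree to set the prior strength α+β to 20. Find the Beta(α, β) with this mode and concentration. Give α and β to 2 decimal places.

For α,β > 1 the Beta mode is (α−1)/(α+β−2). With α+β = 20, the mode is (α−1)/18.
Set (α−1)/18 = 0.092 → α = 1 + 0.092·18 = 2.66.
β = 20 − α = 17.34.

α = 2.66, β = 17.34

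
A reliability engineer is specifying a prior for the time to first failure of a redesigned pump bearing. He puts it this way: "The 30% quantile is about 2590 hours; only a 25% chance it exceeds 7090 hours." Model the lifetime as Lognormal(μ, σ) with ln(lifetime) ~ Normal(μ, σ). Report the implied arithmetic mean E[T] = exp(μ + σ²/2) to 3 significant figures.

If T ~ Lognormal(μ,σ) then ln T ~ Normal(μ,σ), so the p-quantile of ln T is μ + z_p·σ.
ln(2590) = 7.859 and ln(7090) = 8.866; z_{0.3} = -0.5244, z_{0.75} = 0.6745.
σ = (8.866 − 7.859)/(0.6745 − (-0.5244)) = 0.840.
μ = 7.859 − (-0.5244)·0.840 = 8.300.
E[T] = exp(μ + σ²/2) = exp(8.300 + 0.3528) = 5730 hours.

E[T] ≈ 5730 hours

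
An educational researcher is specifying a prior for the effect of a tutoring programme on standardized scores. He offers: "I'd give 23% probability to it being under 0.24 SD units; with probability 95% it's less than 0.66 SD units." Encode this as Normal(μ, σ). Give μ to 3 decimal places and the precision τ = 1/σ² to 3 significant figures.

μ = 0.370, τ = 32.2

The p-quantile of Normal(μ,σ) is μ + z_p·σ, with z_{0.23} = -0.7388 and z_{0.95} = 1.645.
Eliminate σ: μ = (z₂·x₁ − z₁·x₂)/(z₂ − z₁) = (1.645·0.24 − (-0.7388)·0.66)/2.384 = 0.370.
Then σ = (x₂ − x₁)/(z₂ − z₁) = (0.66 − 0.24)/2.384 = 0.176.
Precision τ = 1/σ² = 1/0.1762² = 32.2.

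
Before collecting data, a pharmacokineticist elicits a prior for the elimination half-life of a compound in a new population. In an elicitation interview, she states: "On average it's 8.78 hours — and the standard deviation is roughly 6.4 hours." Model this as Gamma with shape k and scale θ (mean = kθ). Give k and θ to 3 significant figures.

For Gamma(k, scale θ): mean = kθ, variance = kθ², so CV = 1/√k.
CV = SD/mean = 6.4/8.78 = 0.7289, hence k = 1/CV² = 1.88.
Then θ = mean/k = 8.78/1.88 = 4.67.

k ≈ 1.88, θ ≈ 4.67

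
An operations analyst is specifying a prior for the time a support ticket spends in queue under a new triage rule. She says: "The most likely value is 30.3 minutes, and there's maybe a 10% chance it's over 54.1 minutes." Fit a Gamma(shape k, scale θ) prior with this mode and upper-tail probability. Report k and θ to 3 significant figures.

k ≈ 6.66, θ ≈ 5.35

Gamma(k,θ) with k>1 has mode (k−1)θ, so θ = 30.3/(k−1).
Need P(X < 54.1) = 0.9 with θ tied to k this way. Start at k = 2, θ = 30.3: P(X<54.1) ≈ 0.533.
Too low — raise k to concentrate. Iterating converges to k ≈ 6.66.
Then θ = 30.3/(6.66−1) ≈ 5.35.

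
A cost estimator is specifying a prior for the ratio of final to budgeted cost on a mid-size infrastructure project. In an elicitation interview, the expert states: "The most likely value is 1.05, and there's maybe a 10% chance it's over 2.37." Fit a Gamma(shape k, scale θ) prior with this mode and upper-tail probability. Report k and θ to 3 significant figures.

Gamma(k,θ) with k>1 has mode (k−1)θ, so θ = 1.05/(k−1).
Need P(X < 2.37) = 0.9 with θ tied to k this way. Start at k = 2, θ = 1.05: P(X<2.37) ≈ 0.659.
Too low — raise k to concentrate. Iterating converges to k ≈ 3.9.
Then θ = 1.05/(3.9−1) ≈ 0.362.

k ≈ 3.9, θ ≈ 0.362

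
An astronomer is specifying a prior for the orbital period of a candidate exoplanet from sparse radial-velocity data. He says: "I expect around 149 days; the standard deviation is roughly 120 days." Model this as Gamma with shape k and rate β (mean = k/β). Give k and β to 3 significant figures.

For Gamma(k, rate β): mean = k/β, variance = k/β², so CV = 1/√k.
CV = SD/mean = 120/149 = 0.8054, hence k = 1/CV² = 1.54.
Then β = k/mean = 1.54/149 = 0.0103.

k ≈ 1.54, β ≈ 0.0103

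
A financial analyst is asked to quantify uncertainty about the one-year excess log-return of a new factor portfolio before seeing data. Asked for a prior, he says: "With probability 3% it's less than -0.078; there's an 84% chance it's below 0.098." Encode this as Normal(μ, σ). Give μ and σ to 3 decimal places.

μ = 0.037, σ = 0.061

The p-quantile of Normal(μ,σ) is μ + z_p·σ, with z_{0.03} = -1.881 and z_{0.84} = 0.9945.
Eliminate σ: μ = (z₂·x₁ − z₁·x₂)/(z₂ − z₁) = (0.9945·-0.078 − (-1.881)·0.098)/2.875 = 0.037.
Then σ = (x₂ − x₁)/(z₂ − z₁) = (0.098 − -0.078)/2.875 = 0.061.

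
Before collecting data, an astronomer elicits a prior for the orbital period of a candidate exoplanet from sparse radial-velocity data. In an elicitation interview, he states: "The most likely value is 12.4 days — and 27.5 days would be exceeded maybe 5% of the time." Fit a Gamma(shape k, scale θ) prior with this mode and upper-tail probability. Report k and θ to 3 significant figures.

Gamma(k,θ) with k>1 has mode (k−1)θ, so θ = 12.4/(k−1).
Need P(X < 27.5) = 0.95 with θ tied to k this way. Start at k = 2, θ = 12.4: P(X<27.5) ≈ 0.650.
Too low — raise k to concentrate. Iterating converges to k ≈ 5.33.
Then θ = 12.4/(5.33−1) ≈ 2.86.

k ≈ 5.33, θ ≈ 2.86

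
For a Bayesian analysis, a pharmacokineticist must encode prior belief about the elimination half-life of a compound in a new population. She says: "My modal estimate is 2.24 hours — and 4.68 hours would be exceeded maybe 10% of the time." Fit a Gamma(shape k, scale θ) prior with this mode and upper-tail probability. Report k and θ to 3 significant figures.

Gamma(k,θ) with k>1 has mode (k−1)θ, so θ = 2.24/(k−1).
Need P(X < 4.68) = 0.9 with θ tied to k this way. Start at k = 2, θ = 2.24: P(X<4.68) ≈ 0.618.
Too low — raise k to concentrate. Iterating converges to k ≈ 4.54.
Then θ = 2.24/(4.54−1) ≈ 0.633.

k ≈ 4.54, θ ≈ 0.633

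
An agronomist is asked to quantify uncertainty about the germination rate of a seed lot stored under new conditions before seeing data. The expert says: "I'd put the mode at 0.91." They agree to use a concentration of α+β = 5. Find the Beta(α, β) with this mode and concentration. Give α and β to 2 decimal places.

For α,β > 1 the Beta mode is (α−1)/(α+β−2). With α+β = 5, the mode is (α−1)/3.
Set (α−1)/3 = 0.91 → α = 1 + 0.91·3 = 3.73.
β = 5 − α = 1.27.

α = 3.73, β = 1.27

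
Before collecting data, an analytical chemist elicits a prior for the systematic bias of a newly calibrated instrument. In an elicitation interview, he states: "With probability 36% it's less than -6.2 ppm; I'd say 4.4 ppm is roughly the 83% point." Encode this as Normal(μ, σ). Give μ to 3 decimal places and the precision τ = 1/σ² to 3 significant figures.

The p-quantile of Normal(μ,σ) is μ + z_p·σ, with z_{0.36} = -0.3585 and z_{0.83} = 0.9542.
Eliminate σ: μ = (z₂·x₁ − z₁·x₂)/(z₂ − z₁) = (0.9542·-6.2 − (-0.3585)·4.4)/1.313 = -3.305.
Then σ = (x₂ − x₁)/(z₂ − z₁) = (4.4 − -6.2)/1.313 = 8.075.
Precision τ = 1/σ² = 1/8.075² = 0.0153.

μ = -3.305, τ = 0.0153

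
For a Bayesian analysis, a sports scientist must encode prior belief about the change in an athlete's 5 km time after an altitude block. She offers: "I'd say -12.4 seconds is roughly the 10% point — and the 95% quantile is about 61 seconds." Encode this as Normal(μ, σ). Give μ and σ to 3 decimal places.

The p-quantile of Normal(μ,σ) is μ + z_p·σ, with z_{0.1} = -1.282 and z_{0.95} = 1.645.
Eliminate σ: μ = (z₂·x₁ − z₁·x₂)/(z₂ − z₁) = (1.645·-12.4 − (-1.282)·61)/2.926 = 19.744.
Then σ = (x₂ − x₁)/(z₂ − z₁) = (61 − -12.4)/2.926 = 25.082.

μ = 19.744, σ = 25.082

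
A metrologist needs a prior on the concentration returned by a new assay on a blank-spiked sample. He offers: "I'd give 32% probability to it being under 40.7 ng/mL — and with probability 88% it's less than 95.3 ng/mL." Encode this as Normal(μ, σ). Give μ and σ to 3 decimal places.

μ = 56.245, σ = 33.238

For Normal(μ,σ), the p-quantile is μ + z_p·σ. Here z_{0.32} = -0.4677, z_{0.88} = 1.175.
So 40.7 = μ − 0.4677σ and 95.3 = μ + 1.175σ.
Subtracting: σ = (95.3 − 40.7)/(1.175 − (-0.4677)) = 33.238.
Then μ = 40.7 − (-0.4677)·33.238 = 56.245.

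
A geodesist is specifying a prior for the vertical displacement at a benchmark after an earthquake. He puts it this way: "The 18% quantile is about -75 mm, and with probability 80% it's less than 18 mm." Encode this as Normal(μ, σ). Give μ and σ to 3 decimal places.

The p-quantile of Normal(μ,σ) is μ + z_p·σ, with z_{0.18} = -0.9154 and z_{0.8} = 0.8416.
Eliminate σ: μ = (z₂·x₁ − z₁·x₂)/(z₂ − z₁) = (0.8416·-75 − (-0.9154)·18)/1.757 = -26.548.
Then σ = (x₂ − x₁)/(z₂ − z₁) = (18 − -75)/1.757 = 52.932.

μ = -26.548, σ = 52.932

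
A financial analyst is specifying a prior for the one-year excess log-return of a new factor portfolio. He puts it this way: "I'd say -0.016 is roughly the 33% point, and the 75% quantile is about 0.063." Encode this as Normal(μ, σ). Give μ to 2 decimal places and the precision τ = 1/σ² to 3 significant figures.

For Normal(μ,σ), the p-quantile is μ + z_p·σ. Here z_{0.33} = -0.4399, z_{0.75} = 0.6745.
So -0.016 = μ − 0.4399σ and 0.063 = μ + 0.6745σ.
Subtracting: σ = (0.063 − -0.016)/(0.6745 − (-0.4399)) = 0.07.
Then μ = -0.016 − (-0.4399)·0.07 = 0.02.
Precision τ = 1/σ² = 1/0.07089² = 199.

μ = 0.02, τ = 199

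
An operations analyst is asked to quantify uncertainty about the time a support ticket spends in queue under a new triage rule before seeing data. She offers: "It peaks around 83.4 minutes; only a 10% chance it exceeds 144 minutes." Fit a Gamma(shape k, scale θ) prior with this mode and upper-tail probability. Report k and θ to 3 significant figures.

k ≈ 7.36, θ ≈ 13.1

Gamma(k,θ) with k>1 has mode (k−1)θ, so θ = 83.4/(k−1).
Need P(X < 144) = 0.9 with θ tied to k this way. Start at k = 2, θ = 83.4: P(X<144) ≈ 0.515.
Too low — raise k to concentrate. Iterating converges to k ≈ 7.36.
Then θ = 83.4/(7.36−1) ≈ 13.1.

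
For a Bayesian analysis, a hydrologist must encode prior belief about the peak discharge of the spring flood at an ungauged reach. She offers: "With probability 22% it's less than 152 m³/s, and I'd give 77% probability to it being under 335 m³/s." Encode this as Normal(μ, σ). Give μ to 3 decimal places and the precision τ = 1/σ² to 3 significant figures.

The p-quantile of Normal(μ,σ) is μ + z_p·σ, with z_{0.22} = -0.7722 and z_{0.77} = 0.7388.
Eliminate σ: μ = (z₂·x₁ − z₁·x₂)/(z₂ − z₁) = (0.7388·152 − (-0.7722)·335)/1.511 = 245.519.
Then σ = (x₂ − x₁)/(z₂ − z₁) = (335 − 152)/1.511 = 121.109.
Precision τ = 1/σ² = 1/121.1² = 6.82e-05.

μ = 245.519, τ = 6.82e-05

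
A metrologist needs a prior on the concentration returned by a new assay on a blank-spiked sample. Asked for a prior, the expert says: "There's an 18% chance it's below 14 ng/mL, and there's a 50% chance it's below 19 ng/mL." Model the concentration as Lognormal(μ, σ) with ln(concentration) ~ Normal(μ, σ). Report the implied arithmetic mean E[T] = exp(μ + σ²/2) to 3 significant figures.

If T ~ Lognormal(μ,σ) then ln T ~ Normal(μ,σ), so the p-quantile of ln T is μ + z_p·σ.
ln(14) = 2.639 and ln(19) = 2.944; z_{0.18} = -0.9154, z_{0.5} = 0.
σ = (2.944 − 2.639)/(0 − (-0.9154)) = 0.334.
μ = 2.639 − (-0.9154)·0.334 = 2.944.
E[T] = exp(μ + σ²/2) = exp(2.944 + 0.0557) = 20.1 ng/mL.

E[T] ≈ 20.1 ng/mL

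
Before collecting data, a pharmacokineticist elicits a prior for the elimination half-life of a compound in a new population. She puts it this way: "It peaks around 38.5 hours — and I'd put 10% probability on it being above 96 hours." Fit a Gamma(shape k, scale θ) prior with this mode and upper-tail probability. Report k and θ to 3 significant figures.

k ≈ 3.3, θ ≈ 16.7

Gamma(k,θ) with k>1 has mode (k−1)θ, so θ = 38.5/(k−1).
Need P(X < 96) = 0.9 with θ tied to k this way. Start at k = 2, θ = 38.5: P(X<96) ≈ 0.711.
Too low — raise k to concentrate. Iterating converges to k ≈ 3.3.
Then θ = 38.5/(3.3−1) ≈ 16.7.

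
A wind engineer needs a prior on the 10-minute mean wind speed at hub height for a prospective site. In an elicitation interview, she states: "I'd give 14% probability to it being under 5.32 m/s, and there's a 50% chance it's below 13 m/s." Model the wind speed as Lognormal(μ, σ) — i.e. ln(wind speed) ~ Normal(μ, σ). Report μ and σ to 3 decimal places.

If T ~ Lognormal(μ,σ) then ln T ~ Normal(μ,σ), so the p-quantile of ln T is μ + z_p·σ.
ln(5.32) = 1.671 and ln(13) = 2.565; z_{0.14} = -1.08, z_{0.5} = 0.
σ = (2.565 − 1.671)/(0 − (-1.08)) = 0.827.
μ = 1.671 − (-1.08)·0.827 = 2.565.

μ ≈ 2.565, σ ≈ 0.827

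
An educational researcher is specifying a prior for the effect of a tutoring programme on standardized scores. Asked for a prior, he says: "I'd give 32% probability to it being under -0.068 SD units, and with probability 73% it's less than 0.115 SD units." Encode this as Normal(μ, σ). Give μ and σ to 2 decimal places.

For Normal(μ,σ), the p-quantile is μ + z_p·σ. Here z_{0.32} = -0.4677, z_{0.73} = 0.6128.
So -0.068 = μ − 0.4677σ and 0.115 = μ + 0.6128σ.
Subtracting: σ = (0.115 − -0.068)/(0.6128 − (-0.4677)) = 0.17.
Then μ = -0.068 − (-0.4677)·0.17 = 0.01.

μ = 0.01, σ = 0.17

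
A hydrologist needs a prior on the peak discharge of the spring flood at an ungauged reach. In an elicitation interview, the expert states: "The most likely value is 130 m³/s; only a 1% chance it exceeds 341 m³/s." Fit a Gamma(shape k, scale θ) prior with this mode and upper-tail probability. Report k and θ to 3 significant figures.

Gamma(k,θ) with k>1 has mode (k−1)θ, so θ = 130/(k−1).
Need P(X < 341) = 0.99 with θ tied to k this way. Start at k = 2, θ = 130: P(X<341) ≈ 0.737.
Too low — raise k to concentrate. Iterating converges to k ≈ 5.99.
Then θ = 130/(5.99−1) ≈ 26.

k ≈ 5.99, θ ≈ 26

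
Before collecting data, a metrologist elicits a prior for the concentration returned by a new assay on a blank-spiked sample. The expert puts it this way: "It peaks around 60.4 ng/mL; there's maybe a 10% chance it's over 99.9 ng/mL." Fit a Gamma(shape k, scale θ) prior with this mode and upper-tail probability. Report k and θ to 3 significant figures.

Gamma(k,θ) with k>1 has mode (k−1)θ, so θ = 60.4/(k−1).
Need P(X < 99.9) = 0.9 with θ tied to k this way. Start at k = 2, θ = 60.4: P(X<99.9) ≈ 0.492.
Too low — raise k to concentrate. Iterating converges to k ≈ 8.45.
Then θ = 60.4/(8.45−1) ≈ 8.1.

k ≈ 8.45, θ ≈ 8.1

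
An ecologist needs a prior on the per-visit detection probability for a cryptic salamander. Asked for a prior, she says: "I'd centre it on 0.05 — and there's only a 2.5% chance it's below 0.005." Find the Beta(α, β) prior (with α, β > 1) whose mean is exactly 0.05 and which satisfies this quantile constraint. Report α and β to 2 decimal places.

With mean 0.05 fixed, write α = 0.05s, β = 0.95s where s = α+β.
Need P(θ < 0.005) = 0.025 under Beta(0.05s, 0.95s). Normal approximation: (q−m)/√(m(1−m)/s) ≈ z_{0.025} = -1.96, so s ≈ 0.05·0.95·(-1.96)²/(0.005−0.05)² = 90.1.
At s = 90.1: P(θ<0.005) ≈ 0.000. Adjusting to match 0.025 gives s ≈ 34.89.
So α = 0.05·34.89 ≈ 1.74, β = 0.95·34.89 ≈ 33.15.

α ≈ 1.74, β ≈ 33.15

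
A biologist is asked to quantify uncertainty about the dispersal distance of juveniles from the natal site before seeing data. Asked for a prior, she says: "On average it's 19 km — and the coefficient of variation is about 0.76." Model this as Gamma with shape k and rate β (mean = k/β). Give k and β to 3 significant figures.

For Gamma(k, rate β): mean = k/β, variance = k/β², so CV = 1/√k.
CV = 0.76, hence k = 1/CV² = 1.73.
Then β = k/mean = 1.73/19 = 0.0911.

k ≈ 1.73, β ≈ 0.0911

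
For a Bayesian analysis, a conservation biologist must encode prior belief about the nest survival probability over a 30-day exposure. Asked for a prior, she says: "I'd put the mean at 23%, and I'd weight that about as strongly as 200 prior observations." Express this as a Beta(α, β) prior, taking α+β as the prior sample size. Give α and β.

α = 46, β = 154

Under the effective-sample-size interpretation, Beta(α, β) has prior mean α/(α+β) and prior sample size α+β.
So α+β = 200 and α/(α+β) = 0.23, giving α = 0.23·200 = 46 and β = 200 − 46 = 154.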